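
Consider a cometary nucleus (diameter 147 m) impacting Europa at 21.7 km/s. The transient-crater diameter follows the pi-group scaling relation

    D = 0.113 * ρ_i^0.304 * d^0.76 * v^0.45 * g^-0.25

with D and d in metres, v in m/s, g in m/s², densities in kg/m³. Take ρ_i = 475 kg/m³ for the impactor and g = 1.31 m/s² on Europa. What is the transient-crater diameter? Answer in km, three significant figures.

In SI units: v = 21700 m/s.
ρ_i^0.304 = 475^0.304 = 6.512
d^0.76 = 147^0.76 = 44.38
v^0.45 = 21700^0.45 = 89.41
g^-0.25 = 1.31^-0.25 = 0.9347
D = 0.113 × 6.512 × 44.38 × 89.41 × 0.9347 = 2729 m
   = 2.729 km

D ≈ 2.73 km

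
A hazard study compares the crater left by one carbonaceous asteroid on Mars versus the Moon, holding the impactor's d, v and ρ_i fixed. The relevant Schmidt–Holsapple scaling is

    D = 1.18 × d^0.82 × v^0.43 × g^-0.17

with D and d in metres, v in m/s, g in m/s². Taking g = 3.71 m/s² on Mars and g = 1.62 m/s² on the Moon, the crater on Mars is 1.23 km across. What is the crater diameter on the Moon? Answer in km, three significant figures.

D ≈ 1.42 km

All impactor-dependent factors cancel in the ratio, leaving D_Moon/D_Mars = (g_Moon/g_Mars)^-0.17.
(1.62/3.71)^-0.17 = 0.4367^-0.17 = 1.151
D_Moon = 1.151 × 1.23 km = 1.42 km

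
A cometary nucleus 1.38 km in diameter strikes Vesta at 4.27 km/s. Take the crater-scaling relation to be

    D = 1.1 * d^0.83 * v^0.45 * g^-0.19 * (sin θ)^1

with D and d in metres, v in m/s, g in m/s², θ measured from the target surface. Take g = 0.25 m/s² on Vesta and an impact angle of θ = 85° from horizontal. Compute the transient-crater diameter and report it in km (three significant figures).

D ≈ 24.8 km

In SI units: d = 1380 m, v = 4270 m/s.
d^0.83 = 1380^0.83 = 403.7
v^0.45 = 4270^0.45 = 43.02
g^-0.19 = 0.25^-0.19 = 1.301
(sin 85°)^1 = 0.9962^1 = 0.9962
D = 1.1 × 403.7 × 43.02 × 1.301 × 0.9962 = 24760 m
   = 24.76 km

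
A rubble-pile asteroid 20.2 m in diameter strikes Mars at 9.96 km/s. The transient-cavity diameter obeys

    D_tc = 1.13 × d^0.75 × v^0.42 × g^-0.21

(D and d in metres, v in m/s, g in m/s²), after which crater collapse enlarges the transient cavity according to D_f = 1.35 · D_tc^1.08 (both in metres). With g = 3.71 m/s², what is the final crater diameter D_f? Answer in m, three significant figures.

D_f ≈ 850 m

v = 9960 m/s.
d^0.75 = 20.2^0.75 = 9.528
v^0.42 = 9960^0.42 = 47.78
g^-0.21 = 3.71^-0.21 = 0.7593
D_tc = 1.13 × 9.528 × 47.78 × 0.7593 = 390.6 m
D_f = 1.35 × (390.6)^1.08 = 850.0 m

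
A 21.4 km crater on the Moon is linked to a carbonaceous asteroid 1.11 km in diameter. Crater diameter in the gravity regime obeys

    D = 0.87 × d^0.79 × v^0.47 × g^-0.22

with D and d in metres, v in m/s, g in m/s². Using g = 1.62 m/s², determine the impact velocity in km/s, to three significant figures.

v ≈ 21.0 km/s

Rearranging for v: v = [D / (0.87 · 1110^0.79 · 1.62^-0.22)]^(1/0.47).
D = 21400 m.
1110^0.79 = 254.6
1.62^-0.22 = 0.8993
Denominator = 0.87 × 254.6 × 0.8993 = 199.2
D / 199.2 = 21400 / 199.2 = 107.4
v = 107.4^(1/0.47) = 107.4^2.1277 = 20959 m/s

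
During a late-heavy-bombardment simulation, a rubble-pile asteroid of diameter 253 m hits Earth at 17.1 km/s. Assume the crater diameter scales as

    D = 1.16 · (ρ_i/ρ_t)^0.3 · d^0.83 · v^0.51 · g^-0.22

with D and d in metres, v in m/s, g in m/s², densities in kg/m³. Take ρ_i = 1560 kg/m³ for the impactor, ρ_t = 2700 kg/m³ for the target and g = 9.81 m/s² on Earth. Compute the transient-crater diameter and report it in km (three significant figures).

In SI units: v = 17100 m/s.
(ρ_i/ρ_t)^0.3 = (1560/2700)^0.3 = 0.8483
d^0.83 = 253^0.83 = 98.76
v^0.51 = 17100^0.51 = 144.2
g^-0.22 = 9.81^-0.22 = 0.6051
D = 1.16 × 0.8483 × 98.76 × 144.2 × 0.6051 = 8480 m
   = 8.480 km

D ≈ 8.48 km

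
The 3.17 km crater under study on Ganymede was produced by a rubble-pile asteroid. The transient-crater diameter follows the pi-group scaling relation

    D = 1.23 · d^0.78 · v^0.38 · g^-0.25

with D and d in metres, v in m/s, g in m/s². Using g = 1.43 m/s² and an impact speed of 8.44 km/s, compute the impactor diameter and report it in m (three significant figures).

d ≈ 324 m

Rearranging for d: d = [D / (1.23 · 8440^0.38 · 1.43^-0.25)]^(1/0.78).
D = 3170 m.
8440^0.38 = 31.05
1.43^-0.25 = 0.9145
Denominator = 1.23 × 31.05 × 0.9145 = 34.93
D / 34.93 = 3170 / 34.93 = 90.75
d = 90.75^(1/0.78) = 90.75^1.2821 = 323.7 m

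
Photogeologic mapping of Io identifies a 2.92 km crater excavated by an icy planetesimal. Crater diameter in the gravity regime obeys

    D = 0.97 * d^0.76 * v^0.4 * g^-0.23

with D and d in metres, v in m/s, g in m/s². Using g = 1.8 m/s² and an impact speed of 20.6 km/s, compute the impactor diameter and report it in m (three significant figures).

Rearranging for d: d = [D / (0.97 · 20600^0.4 · 1.8^-0.23)]^(1/0.76).
D = 2920 m.
20600^0.4 = 53.16
1.8^-0.23 = 0.8735
Denominator = 0.97 × 53.16 × 0.8735 = 45.04
D / 45.04 = 2920 / 45.04 = 64.83
d = 64.83^(1/0.76) = 64.83^1.3158 = 242.1 m

d ≈ 242 m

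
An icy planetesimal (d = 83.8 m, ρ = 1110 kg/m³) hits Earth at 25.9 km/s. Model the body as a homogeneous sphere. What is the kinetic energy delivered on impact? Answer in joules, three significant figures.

v = 25900 m/s.
Mass m = (π/6) ρ d³ = (π/6) × 1110 × (83.8)³ = 3.420 × 10^8 kg
E = ½ m v² = 0.5 × 3.420 × 10^8 × (25900)² = 1.147 × 10^17 J

E ≈ 1.15 × 10^17 J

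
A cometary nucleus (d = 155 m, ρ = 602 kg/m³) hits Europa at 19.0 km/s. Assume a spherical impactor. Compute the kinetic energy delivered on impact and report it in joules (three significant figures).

E ≈ 2.12 × 10^17 J

v = 19000 m/s.
Mass m = (π/6) ρ d³ = (π/6) × 602 × (155)³ = 1.174 × 10^9 kg
E = ½ m v² = 0.5 × 1.174 × 10^9 × (19000)² = 2.119 × 10^17 J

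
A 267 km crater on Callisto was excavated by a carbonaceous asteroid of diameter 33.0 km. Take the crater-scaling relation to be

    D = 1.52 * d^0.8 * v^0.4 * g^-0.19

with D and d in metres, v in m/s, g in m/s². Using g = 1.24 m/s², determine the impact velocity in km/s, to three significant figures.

v ≈ 13.2 km/s

Rearranging for v: v = [D / (1.52 · 33000^0.8 · 1.24^-0.19)]^(1/0.4).
D = 267000 m.
33000^0.8 = 4119
1.24^-0.19 = 0.9600
Denominator = 1.52 × 4119 × 0.9600 = 6010
D / 6010 = 267000 / 6010 = 44.43
v = 44.43^(1/0.4) = 44.43^2.5 = 13158 m/s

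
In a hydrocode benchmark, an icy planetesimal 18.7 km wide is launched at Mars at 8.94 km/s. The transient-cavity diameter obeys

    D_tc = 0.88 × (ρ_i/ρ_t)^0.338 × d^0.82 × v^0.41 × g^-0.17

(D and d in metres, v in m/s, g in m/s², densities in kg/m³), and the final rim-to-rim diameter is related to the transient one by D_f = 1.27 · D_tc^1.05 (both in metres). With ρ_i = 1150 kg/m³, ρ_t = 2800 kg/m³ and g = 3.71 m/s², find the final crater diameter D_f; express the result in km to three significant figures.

D_f ≈ 153 km

In SI: d = 18700 m, v = 8940 m/s.
(ρ_i/ρ_t)^0.338 = (1150/2800)^0.338 = 0.7402
d^0.82 = 18700^0.82 = 3184
v^0.41 = 8940^0.41 = 41.69
g^-0.17 = 3.71^-0.17 = 0.8002
D_tc = 0.88 × 0.7402 × 3184 × 41.69 × 0.8002 = 69190 m
D_f = 1.27 × (69190)^1.05 = 1.534 × 10^5 m
     = 153.4 km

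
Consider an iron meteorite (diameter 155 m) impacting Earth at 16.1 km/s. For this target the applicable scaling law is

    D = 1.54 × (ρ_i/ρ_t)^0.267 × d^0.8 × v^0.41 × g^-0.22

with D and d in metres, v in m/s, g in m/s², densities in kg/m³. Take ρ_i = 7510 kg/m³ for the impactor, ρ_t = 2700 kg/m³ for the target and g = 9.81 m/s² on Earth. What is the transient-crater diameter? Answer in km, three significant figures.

D ≈ 3.67 km

In SI units: v = 16100 m/s.
(ρ_i/ρ_t)^0.267 = (7510/2700)^0.267 = 1.314
d^0.8 = 155^0.8 = 56.53
v^0.41 = 16100^0.41 = 53.06
g^-0.22 = 9.81^-0.22 = 0.6051
D = 1.54 × 1.314 × 56.53 × 53.06 × 0.6051 = 3673 m
   = 3.673 km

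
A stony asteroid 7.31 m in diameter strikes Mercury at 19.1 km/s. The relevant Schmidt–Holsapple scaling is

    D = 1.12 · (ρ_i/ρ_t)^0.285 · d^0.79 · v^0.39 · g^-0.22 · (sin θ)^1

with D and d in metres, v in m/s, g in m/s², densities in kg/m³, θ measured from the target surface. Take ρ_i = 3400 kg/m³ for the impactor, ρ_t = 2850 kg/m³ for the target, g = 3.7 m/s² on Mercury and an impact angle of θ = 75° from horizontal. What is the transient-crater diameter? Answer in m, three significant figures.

D ≈ 192 m

In SI units: v = 19100 m/s.
(ρ_i/ρ_t)^0.285 = (3400/2850)^0.285 = 1.052
d^0.79 = 7.31^0.79 = 4.814
v^0.39 = 19100^0.39 = 46.73
g^-0.22 = 3.7^-0.22 = 0.7499
(sin 75°)^1 = 0.9659^1 = 0.9659
D = 1.12 × 1.052 × 4.814 × 46.73 × 0.7499 × 0.9659 = 192.0 m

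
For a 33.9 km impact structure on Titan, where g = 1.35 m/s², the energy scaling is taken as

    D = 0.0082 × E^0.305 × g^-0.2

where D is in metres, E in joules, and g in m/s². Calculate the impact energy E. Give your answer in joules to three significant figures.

E ≈ 6.01 × 10^21 J

Rearranging: E = [D / (0.0082 · g^-0.2)]^(1/0.305).
D = 33900 m.
g^-0.2 = 1.35^-0.2 = 0.9417
D / (0.0082 × 0.9417) = 33900 / (7.722 × 10^-3) = 4.390 × 10^6
E = (4.390 × 10^6)^3.2787 = 6.007 × 10^21 J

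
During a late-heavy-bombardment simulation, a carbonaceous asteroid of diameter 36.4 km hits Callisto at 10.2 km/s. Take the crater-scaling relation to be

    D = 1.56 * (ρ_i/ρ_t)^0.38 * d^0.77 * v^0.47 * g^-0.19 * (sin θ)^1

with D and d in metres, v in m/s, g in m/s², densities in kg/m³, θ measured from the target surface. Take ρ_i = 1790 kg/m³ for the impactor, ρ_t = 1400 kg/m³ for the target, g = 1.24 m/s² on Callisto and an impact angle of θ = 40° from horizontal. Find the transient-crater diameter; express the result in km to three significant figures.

D ≈ 263 km

In SI units: d = 36400 m, v = 10200 m/s.
(ρ_i/ρ_t)^0.38 = (1790/1400)^0.38 = 1.098
d^0.77 = 36400^0.77 = 3251
v^0.47 = 10200^0.47 = 76.57
g^-0.19 = 1.24^-0.19 = 0.9600
(sin 40°)^1 = 0.6428^1 = 0.6428
D = 1.56 × 1.098 × 3251 × 76.57 × 0.9600 × 0.6428 = 2.631 × 10^5 m
   = 263.1 km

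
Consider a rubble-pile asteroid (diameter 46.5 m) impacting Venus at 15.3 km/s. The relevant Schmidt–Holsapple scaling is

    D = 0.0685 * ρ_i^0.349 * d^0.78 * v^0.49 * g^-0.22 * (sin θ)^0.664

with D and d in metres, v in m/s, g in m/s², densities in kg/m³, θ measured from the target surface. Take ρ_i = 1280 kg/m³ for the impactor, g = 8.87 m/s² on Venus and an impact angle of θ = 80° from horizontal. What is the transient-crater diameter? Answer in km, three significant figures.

In SI units: v = 15300 m/s.
ρ_i^0.349 = 1280^0.349 = 12.15
d^0.78 = 46.5^0.78 = 19.98
v^0.49 = 15300^0.49 = 112.3
g^-0.22 = 8.87^-0.22 = 0.6187
(sin 80°)^0.664 = 0.9848^0.664 = 0.9899
D = 0.0685 × 12.15 × 19.98 × 112.3 × 0.6187 × 0.9899 = 1144 m
   = 1.144 km

D ≈ 1.14 km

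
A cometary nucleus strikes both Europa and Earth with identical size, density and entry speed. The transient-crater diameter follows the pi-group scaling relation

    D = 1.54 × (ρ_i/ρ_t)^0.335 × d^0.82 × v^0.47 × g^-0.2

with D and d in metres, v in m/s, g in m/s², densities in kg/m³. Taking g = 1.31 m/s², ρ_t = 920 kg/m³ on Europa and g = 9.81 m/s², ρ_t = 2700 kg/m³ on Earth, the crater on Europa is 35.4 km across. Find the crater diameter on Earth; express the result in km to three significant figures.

The impactor-only factors (d, v, ρ_i) cancel in the ratio, leaving D_Earth/D_Europa = (g_Earth/g_Europa)^-0.2 · (ρ_t,Europa/ρ_t,Earth)^0.335.
(9.81/1.31)^-0.2 = 7.489^-0.2 = 0.6685
(920/2700)^0.335 = 0.3407^0.335 = 0.6972
Ratio = 0.6685 × 0.6972 = 0.4661
D_Earth = 0.4661 × 35.4 km = 16.5 km

D ≈ 16.5 km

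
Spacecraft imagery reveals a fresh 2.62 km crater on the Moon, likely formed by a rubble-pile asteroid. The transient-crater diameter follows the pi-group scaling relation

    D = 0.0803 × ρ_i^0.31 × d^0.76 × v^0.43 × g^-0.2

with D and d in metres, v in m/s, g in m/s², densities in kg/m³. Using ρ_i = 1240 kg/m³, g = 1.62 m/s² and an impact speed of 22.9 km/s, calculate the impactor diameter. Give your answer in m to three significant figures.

d ≈ 184 m

Rearranging for d: d = [D / (0.0803 · 1240^0.31 · 22900^0.43 · 1.62^-0.2)]^(1/0.76).
D = 2620 m.
1240^0.31 = 9.098
22900^0.43 = 74.94
1.62^-0.2 = 0.9080
Denominator = 0.0803 × 9.098 × 74.94 × 0.9080 = 49.71
D / 49.71 = 2620 / 49.71 = 52.71
d = 52.71^(1/0.76) = 52.71^1.3158 = 184.4 m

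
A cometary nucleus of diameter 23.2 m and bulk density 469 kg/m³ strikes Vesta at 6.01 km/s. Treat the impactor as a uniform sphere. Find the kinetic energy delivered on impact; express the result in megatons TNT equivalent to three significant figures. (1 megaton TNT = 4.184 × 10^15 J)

E ≈ 0.0132 Mt TNT

v = 6010 m/s.
Mass m = (π/6) ρ d³ = (π/6) × 469 × (23.2)³ = 3.066 × 10^6 kg
E = ½ m v² = 0.5 × 3.066 × 10^6 × (6010)² = 5.537 × 10^13 J
   = 5.537 × 10^13 / 4.184×10^15 = 0.01323 Mt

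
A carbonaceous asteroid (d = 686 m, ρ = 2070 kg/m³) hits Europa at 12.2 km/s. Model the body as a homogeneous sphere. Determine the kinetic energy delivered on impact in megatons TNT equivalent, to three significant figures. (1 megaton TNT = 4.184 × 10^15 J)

v = 12200 m/s.
Mass m = (π/6) ρ d³ = (π/6) × 2070 × (686)³ = 3.499 × 10^11 kg
E = ½ m v² = 0.5 × 3.499 × 10^11 × (12200)² = 2.604 × 10^19 J
   = 2.604 × 10^19 / 4.184×10^15 = 6224 Mt

E ≈ 6220 Mt TNT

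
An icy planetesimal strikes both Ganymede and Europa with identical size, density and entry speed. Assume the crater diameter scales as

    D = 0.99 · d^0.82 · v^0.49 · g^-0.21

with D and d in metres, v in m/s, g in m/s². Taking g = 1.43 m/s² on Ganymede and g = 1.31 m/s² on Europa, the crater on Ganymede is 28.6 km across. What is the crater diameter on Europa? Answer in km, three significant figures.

D ≈ 29.1 km

All impactor-dependent factors cancel in the ratio, leaving D_Europa/D_Ganymede = (g_Europa/g_Ganymede)^-0.21.
(1.31/1.43)^-0.21 = 0.9161^-0.21 = 1.019
D_Europa = 1.019 × 28.6 km = 29.1 km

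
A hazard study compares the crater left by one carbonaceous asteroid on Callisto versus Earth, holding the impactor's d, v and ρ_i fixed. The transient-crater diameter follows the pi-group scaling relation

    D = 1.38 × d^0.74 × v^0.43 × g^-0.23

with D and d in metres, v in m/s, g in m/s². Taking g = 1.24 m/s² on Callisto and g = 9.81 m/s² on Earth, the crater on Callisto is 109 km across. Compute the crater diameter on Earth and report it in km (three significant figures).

D ≈ 67.7 km

All impactor-dependent factors cancel in the ratio, leaving D_Earth/D_Callisto = (g_Earth/g_Callisto)^-0.23.
(9.81/1.24)^-0.23 = 7.911^-0.23 = 0.6215
D_Earth = 0.6215 × 109 km = 67.7 km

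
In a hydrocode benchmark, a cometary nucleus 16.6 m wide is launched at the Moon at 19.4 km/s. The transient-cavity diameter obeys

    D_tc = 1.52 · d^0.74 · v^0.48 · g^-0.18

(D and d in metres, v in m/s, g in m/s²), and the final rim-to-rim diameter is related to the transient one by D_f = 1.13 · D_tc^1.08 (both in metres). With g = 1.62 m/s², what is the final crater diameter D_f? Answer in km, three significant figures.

v = 19400 m/s.
d^0.74 = 16.6^0.74 = 7.996
v^0.48 = 19400^0.48 = 114.3
g^-0.18 = 1.62^-0.18 = 0.9168
D_tc = 1.52 × 7.996 × 114.3 × 0.9168 = 1274 m
D_f = 1.13 × (1274)^1.08 = 2551 m
     = 2.551 km

D_f ≈ 2.55 km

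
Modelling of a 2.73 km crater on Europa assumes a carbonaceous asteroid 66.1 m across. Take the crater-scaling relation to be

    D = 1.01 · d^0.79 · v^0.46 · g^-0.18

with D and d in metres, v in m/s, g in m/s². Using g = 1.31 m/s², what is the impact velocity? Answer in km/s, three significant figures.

v ≈ 24.0 km/s

Rearranging for v: v = [D / (1.01 · 66.1^0.79 · 1.31^-0.18)]^(1/0.46).
D = 2730 m.
66.1^0.79 = 27.41
1.31^-0.18 = 0.9526
Denominator = 1.01 × 27.41 × 0.9526 = 26.37
D / 26.37 = 2730 / 26.37 = 103.5
v = 103.5^(1/0.46) = 103.5^2.1739 = 24004 m/s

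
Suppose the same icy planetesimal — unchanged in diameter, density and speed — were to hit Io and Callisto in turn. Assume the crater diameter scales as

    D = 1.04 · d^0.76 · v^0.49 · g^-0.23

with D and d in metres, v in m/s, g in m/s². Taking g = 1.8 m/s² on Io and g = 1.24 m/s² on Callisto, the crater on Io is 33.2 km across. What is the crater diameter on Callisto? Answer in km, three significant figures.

All impactor-dependent factors cancel in the ratio, leaving D_Callisto/D_Io = (g_Callisto/g_Io)^-0.23.
(1.24/1.8)^-0.23 = 0.6889^-0.23 = 1.089
D_Callisto = 1.089 × 33.2 km = 36.2 km

D ≈ 36.2 km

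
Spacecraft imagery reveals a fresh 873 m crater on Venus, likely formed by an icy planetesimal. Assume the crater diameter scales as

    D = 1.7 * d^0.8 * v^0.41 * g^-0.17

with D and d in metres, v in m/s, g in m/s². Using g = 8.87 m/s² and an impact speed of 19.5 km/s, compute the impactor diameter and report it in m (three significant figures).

d ≈ 24.6 m

Rearranging for d: d = [D / (1.7 · 19500^0.41 · 8.87^-0.17)]^(1/0.8).
19500^0.41 = 57.40
8.87^-0.17 = 0.6900
Denominator = 1.7 × 57.40 × 0.6900 = 67.33
D / 67.33 = 873 / 67.33 = 12.97
d = 12.97^(1/0.8) = 12.97^1.25 = 24.61 m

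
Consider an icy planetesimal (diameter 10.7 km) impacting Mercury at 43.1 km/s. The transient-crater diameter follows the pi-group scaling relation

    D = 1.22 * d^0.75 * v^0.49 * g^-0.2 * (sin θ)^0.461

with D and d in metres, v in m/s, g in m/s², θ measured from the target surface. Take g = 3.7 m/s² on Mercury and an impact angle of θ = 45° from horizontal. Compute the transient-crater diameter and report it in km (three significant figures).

D ≈ 157 km

In SI units: d = 10700 m, v = 43100 m/s.
d^0.75 = 10700^0.75 = 1052
v^0.49 = 43100^0.49 = 186.6
g^-0.2 = 3.7^-0.2 = 0.7698
(sin 45°)^0.461 = 0.7071^0.461 = 0.8523
D = 1.22 × 1052 × 186.6 × 0.7698 × 0.8523 = 1.571 × 10^5 m
   = 157.1 km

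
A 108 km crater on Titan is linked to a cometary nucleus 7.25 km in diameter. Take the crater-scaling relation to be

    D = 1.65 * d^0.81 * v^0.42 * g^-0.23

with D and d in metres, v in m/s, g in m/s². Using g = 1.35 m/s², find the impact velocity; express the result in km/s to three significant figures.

Rearranging for v: v = [D / (1.65 · 7250^0.81 · 1.35^-0.23)]^(1/0.42).
D = 108000 m.
7250^0.81 = 1339
1.35^-0.23 = 0.9333
Denominator = 1.65 × 1339 × 0.9333 = 2062
D / 2062 = 108000 / 2062 = 52.38
v = 52.38^(1/0.42) = 52.38^2.381 = 12397 m/s

v ≈ 12.4 km/s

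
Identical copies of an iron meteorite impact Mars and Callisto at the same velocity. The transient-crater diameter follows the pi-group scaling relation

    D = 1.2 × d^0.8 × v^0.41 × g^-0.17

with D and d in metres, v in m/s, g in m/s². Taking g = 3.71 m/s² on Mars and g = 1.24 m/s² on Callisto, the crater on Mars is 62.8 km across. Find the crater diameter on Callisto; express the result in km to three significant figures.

D ≈ 75.7 km

All impactor-dependent factors cancel in the ratio, leaving D_Callisto/D_Mars = (g_Callisto/g_Mars)^-0.17.
(1.24/3.71)^-0.17 = 0.3342^-0.17 = 1.205
D_Callisto = 1.205 × 62.8 km = 75.7 km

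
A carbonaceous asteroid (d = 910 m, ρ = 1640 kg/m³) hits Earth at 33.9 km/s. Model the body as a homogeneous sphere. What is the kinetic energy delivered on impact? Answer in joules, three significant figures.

v = 33900 m/s.
Mass m = (π/6) ρ d³ = (π/6) × 1640 × (910)³ = 6.471 × 10^11 kg
E = ½ m v² = 0.5 × 6.471 × 10^11 × (33900)² = 3.718 × 10^20 J

E ≈ 3.72 × 10^20 J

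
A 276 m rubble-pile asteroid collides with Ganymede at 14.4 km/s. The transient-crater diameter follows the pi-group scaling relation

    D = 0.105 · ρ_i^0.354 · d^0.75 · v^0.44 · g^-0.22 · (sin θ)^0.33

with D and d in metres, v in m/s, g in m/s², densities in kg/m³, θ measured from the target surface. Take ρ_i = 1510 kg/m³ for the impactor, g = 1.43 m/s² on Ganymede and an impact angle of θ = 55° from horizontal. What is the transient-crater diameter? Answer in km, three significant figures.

In SI units: v = 14400 m/s.
ρ_i^0.354 = 1510^0.354 = 13.35
d^0.75 = 276^0.75 = 67.71
v^0.44 = 14400^0.44 = 67.56
g^-0.22 = 1.43^-0.22 = 0.9243
(sin 55°)^0.33 = 0.8192^0.33 = 0.9363
D = 0.105 × 13.35 × 67.71 × 67.56 × 0.9243 × 0.9363 = 5549 m
   = 5.549 km

D ≈ 5.55 km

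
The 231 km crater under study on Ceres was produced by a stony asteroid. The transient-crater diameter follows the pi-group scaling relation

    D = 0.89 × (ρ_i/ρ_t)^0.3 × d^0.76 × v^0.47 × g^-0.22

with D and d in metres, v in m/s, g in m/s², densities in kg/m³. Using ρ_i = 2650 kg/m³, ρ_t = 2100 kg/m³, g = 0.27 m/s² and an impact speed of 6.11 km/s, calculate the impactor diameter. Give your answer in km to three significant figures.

d ≈ 37.9 km

Rearranging for d: d = [D / (0.89 · (2650/2100)^0.3 · 6110^0.47 · 0.27^-0.22)]^(1/0.76).
D = 231000 m.
(2650/2100)^0.3 = 1.072
6110^0.47 = 60.18
0.27^-0.22 = 1.334
Denominator = 0.89 × 1.072 × 60.18 × 1.334 = 76.59
D / 76.59 = 231000 / 76.59 = 3016
d = 3016^(1/0.76) = 3016^1.3158 = 37865 m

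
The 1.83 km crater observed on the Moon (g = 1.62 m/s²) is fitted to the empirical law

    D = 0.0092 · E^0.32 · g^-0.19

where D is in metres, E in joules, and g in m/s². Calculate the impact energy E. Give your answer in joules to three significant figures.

E ≈ 4.82 × 10^16 J

Rearranging: E = [D / (0.0092 · g^-0.19)]^(1/0.32).
D = 1830 m.
g^-0.19 = 1.62^-0.19 = 0.9124
D / (0.0092 × 0.9124) = 1830 / (8.394 × 10^-3) = 2.180 × 10^5
E = (2.180 × 10^5)^3.125 = 4.816 × 10^16 J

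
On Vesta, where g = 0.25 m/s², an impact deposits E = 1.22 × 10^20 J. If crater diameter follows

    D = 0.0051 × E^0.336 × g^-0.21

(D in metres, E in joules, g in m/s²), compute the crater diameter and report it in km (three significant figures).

E^0.336 = (1.22 × 10^20)^0.336 = 5.611 × 10^6
g^-0.21 = 0.25^-0.21 = 1.338
D = 0.0051 × 5.611 × 10^6 × 1.338 = 38288 m
   = 38.29 km

D ≈ 38.3 km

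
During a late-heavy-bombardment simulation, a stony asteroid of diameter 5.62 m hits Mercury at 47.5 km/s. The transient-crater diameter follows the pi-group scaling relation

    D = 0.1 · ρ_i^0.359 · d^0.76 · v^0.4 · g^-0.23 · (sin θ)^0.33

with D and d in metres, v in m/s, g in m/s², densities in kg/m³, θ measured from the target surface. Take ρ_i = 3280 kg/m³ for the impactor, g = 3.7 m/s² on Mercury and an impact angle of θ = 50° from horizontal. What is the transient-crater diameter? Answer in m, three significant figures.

D ≈ 342 m

In SI units: v = 47500 m/s.
ρ_i^0.359 = 3280^0.359 = 18.29
d^0.76 = 5.62^0.76 = 3.714
v^0.4 = 47500^0.4 = 74.25
g^-0.23 = 3.7^-0.23 = 0.7401
(sin 50°)^0.33 = 0.7660^0.33 = 0.9158
D = 0.1 × 18.29 × 3.714 × 74.25 × 0.7401 × 0.9158 = 341.9 m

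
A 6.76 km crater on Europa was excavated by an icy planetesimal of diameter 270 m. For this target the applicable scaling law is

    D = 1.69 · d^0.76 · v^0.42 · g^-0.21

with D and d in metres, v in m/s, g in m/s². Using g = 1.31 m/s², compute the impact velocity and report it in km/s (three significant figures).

Rearranging for v: v = [D / (1.69 · 270^0.76 · 1.31^-0.21)]^(1/0.42).
D = 6760 m.
270^0.76 = 70.44
1.31^-0.21 = 0.9449
Denominator = 1.69 × 70.44 × 0.9449 = 112.5
D / 112.5 = 6760 / 112.5 = 60.09
v = 60.09^(1/0.42) = 60.09^2.381 = 17192 m/s

v ≈ 17.2 km/s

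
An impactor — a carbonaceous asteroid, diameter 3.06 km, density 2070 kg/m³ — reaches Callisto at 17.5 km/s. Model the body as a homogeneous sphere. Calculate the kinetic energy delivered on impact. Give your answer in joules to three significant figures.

d = 3060 m; v = 17500 m/s.
Mass m = (π/6) ρ d³ = (π/6) × 2070 × (3060)³ = 3.106 × 10^13 kg
E = ½ m v² = 0.5 × 3.106 × 10^13 × (17500)² = 4.756 × 10^21 J

E ≈ 4.76 × 10^21 J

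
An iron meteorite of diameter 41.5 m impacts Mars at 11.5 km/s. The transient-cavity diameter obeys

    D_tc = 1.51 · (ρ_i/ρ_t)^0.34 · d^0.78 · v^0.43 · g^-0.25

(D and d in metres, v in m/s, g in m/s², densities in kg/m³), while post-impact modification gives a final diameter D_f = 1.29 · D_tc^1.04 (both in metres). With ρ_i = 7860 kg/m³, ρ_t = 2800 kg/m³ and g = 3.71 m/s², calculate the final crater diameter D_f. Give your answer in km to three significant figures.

v = 11500 m/s.
(ρ_i/ρ_t)^0.34 = (7860/2800)^0.34 = 1.420
d^0.78 = 41.5^0.78 = 18.28
v^0.43 = 11500^0.43 = 55.73
g^-0.25 = 3.71^-0.25 = 0.7205
D_tc = 1.51 × 1.420 × 18.28 × 55.73 × 0.7205 = 1574 m
D_f = 1.29 × (1574)^1.04 = 2726 m
     = 2.726 km

D_f ≈ 2.73 km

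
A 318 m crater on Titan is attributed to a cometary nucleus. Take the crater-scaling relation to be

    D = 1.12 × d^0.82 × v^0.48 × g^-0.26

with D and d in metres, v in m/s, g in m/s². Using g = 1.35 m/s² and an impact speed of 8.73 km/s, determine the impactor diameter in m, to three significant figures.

Rearranging for d: d = [D / (1.12 · 8730^0.48 · 1.35^-0.26)]^(1/0.82).
8730^0.48 = 77.93
1.35^-0.26 = 0.9249
Denominator = 1.12 × 77.93 × 0.9249 = 80.73
D / 80.73 = 318 / 80.73 = 3.939
d = 3.939^(1/0.82) = 3.939^1.2195 = 5.322 m

d ≈ 5.32 m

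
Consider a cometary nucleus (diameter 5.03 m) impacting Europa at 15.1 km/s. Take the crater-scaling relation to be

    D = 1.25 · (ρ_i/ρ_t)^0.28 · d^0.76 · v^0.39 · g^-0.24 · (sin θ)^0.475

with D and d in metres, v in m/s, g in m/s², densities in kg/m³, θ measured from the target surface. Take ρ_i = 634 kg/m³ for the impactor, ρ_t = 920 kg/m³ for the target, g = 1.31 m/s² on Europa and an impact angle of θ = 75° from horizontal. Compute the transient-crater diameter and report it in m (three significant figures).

In SI units: v = 15100 m/s.
(ρ_i/ρ_t)^0.28 = (634/920)^0.28 = 0.9010
d^0.76 = 5.03^0.76 = 3.413
v^0.39 = 15100^0.39 = 42.64
g^-0.24 = 1.31^-0.24 = 0.9372
(sin 75°)^0.475 = 0.9659^0.475 = 0.9837
D = 1.25 × 0.9010 × 3.413 × 42.64 × 0.9372 × 0.9837 = 151.1 m

D ≈ 151 m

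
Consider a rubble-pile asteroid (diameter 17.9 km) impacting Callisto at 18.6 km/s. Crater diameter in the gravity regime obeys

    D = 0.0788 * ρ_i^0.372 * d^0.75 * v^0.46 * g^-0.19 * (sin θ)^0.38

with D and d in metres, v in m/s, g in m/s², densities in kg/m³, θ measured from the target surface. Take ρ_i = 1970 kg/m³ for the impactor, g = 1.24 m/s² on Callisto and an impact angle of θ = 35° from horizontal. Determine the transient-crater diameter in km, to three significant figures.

In SI units: d = 17900 m, v = 18600 m/s.
ρ_i^0.372 = 1970^0.372 = 16.81
d^0.75 = 17900^0.75 = 1548
v^0.46 = 18600^0.46 = 92.04
g^-0.19 = 1.24^-0.19 = 0.9600
(sin 35°)^0.38 = 0.5736^0.38 = 0.8096
D = 0.0788 × 16.81 × 1548 × 92.04 × 0.9600 × 0.8096 = 1.467 × 10^5 m
   = 146.7 km

D ≈ 147 km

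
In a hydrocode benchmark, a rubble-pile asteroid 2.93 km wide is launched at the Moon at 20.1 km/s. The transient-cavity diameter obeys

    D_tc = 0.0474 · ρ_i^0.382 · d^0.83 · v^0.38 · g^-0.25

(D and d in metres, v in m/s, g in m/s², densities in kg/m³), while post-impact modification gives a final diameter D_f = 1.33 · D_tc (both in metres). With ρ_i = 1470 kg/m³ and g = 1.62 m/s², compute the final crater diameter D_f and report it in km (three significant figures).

In SI: d = 2930 m, v = 20100 m/s.
ρ_i^0.382 = 1470^0.382 = 16.21
d^0.83 = 2930^0.83 = 754.2
v^0.38 = 20100^0.38 = 43.17
g^-0.25 = 1.62^-0.25 = 0.8864
D_tc = 0.0474 × 16.21 × 754.2 × 43.17 × 0.8864 = 22170 m
D_f = 1.33 × 22170 = 29486 m
     = 29.49 km

D_f ≈ 29.5 km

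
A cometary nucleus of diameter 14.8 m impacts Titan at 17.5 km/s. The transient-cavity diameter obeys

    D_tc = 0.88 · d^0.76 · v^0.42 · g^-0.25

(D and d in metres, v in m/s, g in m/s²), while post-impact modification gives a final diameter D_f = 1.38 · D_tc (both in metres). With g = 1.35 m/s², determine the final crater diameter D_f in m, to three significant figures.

v = 17500 m/s.
d^0.76 = 14.8^0.76 = 7.752
v^0.42 = 17500^0.42 = 60.54
g^-0.25 = 1.35^-0.25 = 0.9277
D_tc = 0.88 × 7.752 × 60.54 × 0.9277 = 383.1 m
D_f = 1.38 × 383.1 = 528.7 m

D_f ≈ 529 m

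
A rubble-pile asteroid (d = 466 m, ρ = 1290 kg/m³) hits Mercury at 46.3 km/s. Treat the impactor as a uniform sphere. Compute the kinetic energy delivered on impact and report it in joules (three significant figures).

E ≈ 7.33 × 10^19 J

v = 46300 m/s.
Mass m = (π/6) ρ d³ = (π/6) × 1290 × (466)³ = 6.835 × 10^10 kg
E = ½ m v² = 0.5 × 6.835 × 10^10 × (46300)² = 7.326 × 10^19 J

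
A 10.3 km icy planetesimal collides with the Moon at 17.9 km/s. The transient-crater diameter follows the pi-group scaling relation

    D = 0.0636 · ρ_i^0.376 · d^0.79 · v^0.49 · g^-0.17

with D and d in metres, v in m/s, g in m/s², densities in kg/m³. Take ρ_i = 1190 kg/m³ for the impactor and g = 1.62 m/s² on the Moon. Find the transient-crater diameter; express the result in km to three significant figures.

D ≈ 151 km

In SI units: d = 10300 m, v = 17900 m/s.
ρ_i^0.376 = 1190^0.376 = 14.34
d^0.79 = 10300^0.79 = 1480
v^0.49 = 17900^0.49 = 121.3
g^-0.17 = 1.62^-0.17 = 0.9213
D = 0.0636 × 14.34 × 1480 × 121.3 × 0.9213 = 1.508 × 10^5 m
   = 150.8 km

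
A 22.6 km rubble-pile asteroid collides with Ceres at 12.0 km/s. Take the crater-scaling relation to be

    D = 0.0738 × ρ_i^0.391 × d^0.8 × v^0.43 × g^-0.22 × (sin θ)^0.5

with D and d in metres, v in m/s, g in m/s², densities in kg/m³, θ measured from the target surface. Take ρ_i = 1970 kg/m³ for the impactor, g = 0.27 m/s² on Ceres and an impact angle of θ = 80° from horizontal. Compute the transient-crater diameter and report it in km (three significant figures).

In SI units: d = 22600 m, v = 12000 m/s.
ρ_i^0.391 = 1970^0.391 = 19.41
d^0.8 = 22600^0.8 = 3043
v^0.43 = 12000^0.43 = 56.76
g^-0.22 = 0.27^-0.22 = 1.334
(sin 80°)^0.5 = 0.9848^0.5 = 0.9924
D = 0.0738 × 19.41 × 3043 × 56.76 × 1.334 × 0.9924 = 3.275 × 10^5 m
   = 327.5 km

D ≈ 328 km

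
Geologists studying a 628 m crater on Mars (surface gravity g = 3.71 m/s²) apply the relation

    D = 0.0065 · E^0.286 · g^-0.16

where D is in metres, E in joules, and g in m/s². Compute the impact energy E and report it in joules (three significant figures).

Rearranging: E = [D / (0.0065 · g^-0.16)]^(1/0.286).
g^-0.16 = 3.71^-0.16 = 0.8108
D / (0.0065 × 0.8108) = 628 / (5.270 × 10^-3) = 1.192 × 10^5
E = (1.192 × 10^5)^3.4965 = 5.613 × 10^17 J

E ≈ 5.61 × 10^17 J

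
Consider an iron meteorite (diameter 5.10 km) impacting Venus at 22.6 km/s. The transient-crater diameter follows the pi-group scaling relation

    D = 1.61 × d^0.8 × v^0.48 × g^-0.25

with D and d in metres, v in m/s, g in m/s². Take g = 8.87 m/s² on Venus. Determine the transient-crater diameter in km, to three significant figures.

In SI units: d = 5100 m, v = 22600 m/s.
d^0.8 = 5100^0.8 = 924.8
v^0.48 = 22600^0.48 = 123.0
g^-0.25 = 8.87^-0.25 = 0.5795
D = 1.61 × 924.8 × 123.0 × 0.5795 = 1.061 × 10^5 m
   = 106.1 km

D ≈ 106 km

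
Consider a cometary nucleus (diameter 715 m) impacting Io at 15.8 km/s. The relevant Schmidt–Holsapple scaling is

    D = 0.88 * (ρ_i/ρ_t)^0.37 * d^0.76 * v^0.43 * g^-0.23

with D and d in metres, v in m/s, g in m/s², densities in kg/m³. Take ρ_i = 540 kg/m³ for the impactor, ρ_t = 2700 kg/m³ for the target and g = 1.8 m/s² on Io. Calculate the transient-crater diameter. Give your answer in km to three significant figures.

D ≈ 4.00 km

In SI units: v = 15800 m/s.
(ρ_i/ρ_t)^0.37 = (540/2700)^0.37 = 0.5513
d^0.76 = 715^0.76 = 147.7
v^0.43 = 15800^0.43 = 63.89
g^-0.23 = 1.8^-0.23 = 0.8735
D = 0.88 × 0.5513 × 147.7 × 63.89 × 0.8735 = 3999 m
   = 3.999 km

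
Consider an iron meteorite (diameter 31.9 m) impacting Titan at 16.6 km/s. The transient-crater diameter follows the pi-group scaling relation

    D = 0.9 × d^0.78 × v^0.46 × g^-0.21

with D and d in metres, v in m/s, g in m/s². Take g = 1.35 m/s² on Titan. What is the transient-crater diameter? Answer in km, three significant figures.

In SI units: v = 16600 m/s.
d^0.78 = 31.9^0.78 = 14.89
v^0.46 = 16600^0.46 = 87.35
g^-0.21 = 1.35^-0.21 = 0.9389
D = 0.9 × 14.89 × 87.35 × 0.9389 = 1099 m
   = 1.099 km

D ≈ 1.10 km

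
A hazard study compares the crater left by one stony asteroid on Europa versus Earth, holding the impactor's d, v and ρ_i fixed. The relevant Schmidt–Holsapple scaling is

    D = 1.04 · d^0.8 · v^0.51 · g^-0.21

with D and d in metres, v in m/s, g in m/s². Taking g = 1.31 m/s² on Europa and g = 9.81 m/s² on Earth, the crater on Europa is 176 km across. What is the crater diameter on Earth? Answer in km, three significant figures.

All impactor-dependent factors cancel in the ratio, leaving D_Earth/D_Europa = (g_Earth/g_Europa)^-0.21.
(9.81/1.31)^-0.21 = 7.489^-0.21 = 0.6552
D_Earth = 0.6552 × 176 km = 115 km

D ≈ 115 km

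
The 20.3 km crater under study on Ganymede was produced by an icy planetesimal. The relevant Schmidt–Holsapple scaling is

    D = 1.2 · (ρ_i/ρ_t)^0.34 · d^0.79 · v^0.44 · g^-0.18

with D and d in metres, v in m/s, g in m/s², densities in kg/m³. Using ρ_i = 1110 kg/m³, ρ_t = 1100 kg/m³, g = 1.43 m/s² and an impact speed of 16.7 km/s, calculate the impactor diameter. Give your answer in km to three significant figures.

Rearranging for d: d = [D / (1.2 · (1110/1100)^0.34 · 16700^0.44 · 1.43^-0.18)]^(1/0.79).
D = 20300 m.
(1110/1100)^0.34 = 1.003
16700^0.44 = 72.11
1.43^-0.18 = 0.9376
Denominator = 1.2 × 1.003 × 72.11 × 0.9376 = 81.38
D / 81.38 = 20300 / 81.38 = 249.4
d = 249.4^(1/0.79) = 249.4^1.2658 = 1081 m

d ≈ 1.08 km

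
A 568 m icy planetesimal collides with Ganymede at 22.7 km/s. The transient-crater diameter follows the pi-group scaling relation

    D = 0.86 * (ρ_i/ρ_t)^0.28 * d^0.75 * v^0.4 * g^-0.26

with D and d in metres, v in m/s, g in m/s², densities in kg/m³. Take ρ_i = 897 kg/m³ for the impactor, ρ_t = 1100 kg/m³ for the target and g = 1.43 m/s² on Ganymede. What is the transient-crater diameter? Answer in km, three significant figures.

D ≈ 4.76 km

In SI units: v = 22700 m/s.
(ρ_i/ρ_t)^0.28 = (897/1100)^0.28 = 0.9445
d^0.75 = 568^0.75 = 116.3
v^0.4 = 22700^0.4 = 55.26
g^-0.26 = 1.43^-0.26 = 0.9112
D = 0.86 × 0.9445 × 116.3 × 55.26 × 0.9112 = 4757 m
   = 4.757 km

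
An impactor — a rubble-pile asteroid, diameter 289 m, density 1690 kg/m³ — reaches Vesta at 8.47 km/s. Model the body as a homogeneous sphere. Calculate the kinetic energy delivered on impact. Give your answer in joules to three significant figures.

E ≈ 7.66 × 10^17 J

v = 8470 m/s.
Mass m = (π/6) ρ d³ = (π/6) × 1690 × (289)³ = 2.136 × 10^10 kg
E = ½ m v² = 0.5 × 2.136 × 10^10 × (8470)² = 7.662 × 10^17 J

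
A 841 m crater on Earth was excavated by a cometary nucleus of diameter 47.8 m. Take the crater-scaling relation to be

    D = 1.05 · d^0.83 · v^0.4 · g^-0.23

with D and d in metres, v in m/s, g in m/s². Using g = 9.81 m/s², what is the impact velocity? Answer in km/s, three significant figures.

v ≈ 22.1 km/s

Rearranging for v: v = [D / (1.05 · 47.8^0.83 · 9.81^-0.23)]^(1/0.4).
47.8^0.83 = 24.77
9.81^-0.23 = 0.5914
Denominator = 1.05 × 24.77 × 0.5914 = 15.38
D / 15.38 = 841 / 15.38 = 54.68
v = 54.68^(1/0.4) = 54.68^2.5 = 22109 m/s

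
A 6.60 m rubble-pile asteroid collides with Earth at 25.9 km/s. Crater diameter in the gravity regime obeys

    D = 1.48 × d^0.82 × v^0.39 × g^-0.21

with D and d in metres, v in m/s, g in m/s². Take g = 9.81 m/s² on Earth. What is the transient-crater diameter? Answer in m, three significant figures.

D ≈ 227 m

In SI units: v = 25900 m/s.
d^0.82 = 6.6^0.82 = 4.699
v^0.39 = 25900^0.39 = 52.62
g^-0.21 = 9.81^-0.21 = 0.6191
D = 1.48 × 4.699 × 52.62 × 0.6191 = 226.6 m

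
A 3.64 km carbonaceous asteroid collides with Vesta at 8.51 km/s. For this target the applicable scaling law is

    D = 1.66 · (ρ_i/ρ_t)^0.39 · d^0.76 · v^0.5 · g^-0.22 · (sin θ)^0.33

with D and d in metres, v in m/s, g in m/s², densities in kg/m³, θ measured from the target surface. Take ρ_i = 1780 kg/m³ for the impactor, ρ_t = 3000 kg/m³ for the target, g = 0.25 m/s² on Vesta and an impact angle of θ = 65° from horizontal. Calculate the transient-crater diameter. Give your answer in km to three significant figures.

In SI units: d = 3640 m, v = 8510 m/s.
(ρ_i/ρ_t)^0.39 = (1780/3000)^0.39 = 0.8158
d^0.76 = 3640^0.76 = 508.7
v^0.5 = 8510^0.5 = 92.25
g^-0.22 = 0.25^-0.22 = 1.357
(sin 65°)^0.33 = 0.9063^0.33 = 0.9681
D = 1.66 × 0.8158 × 508.7 × 92.25 × 1.357 × 0.9681 = 83487 m
   = 83.49 km

D ≈ 83.5 km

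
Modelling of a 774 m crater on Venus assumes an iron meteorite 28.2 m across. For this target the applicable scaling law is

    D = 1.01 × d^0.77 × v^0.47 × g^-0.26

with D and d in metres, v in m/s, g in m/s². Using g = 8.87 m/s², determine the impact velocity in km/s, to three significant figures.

v ≈ 19.3 km/s

Rearranging for v: v = [D / (1.01 · 28.2^0.77 · 8.87^-0.26)]^(1/0.47).
28.2^0.77 = 13.08
8.87^-0.26 = 0.5669
Denominator = 1.01 × 13.08 × 0.5669 = 7.489
D / 7.489 = 774 / 7.489 = 103.4
v = 103.4^(1/0.47) = 103.4^2.1277 = 19333 m/s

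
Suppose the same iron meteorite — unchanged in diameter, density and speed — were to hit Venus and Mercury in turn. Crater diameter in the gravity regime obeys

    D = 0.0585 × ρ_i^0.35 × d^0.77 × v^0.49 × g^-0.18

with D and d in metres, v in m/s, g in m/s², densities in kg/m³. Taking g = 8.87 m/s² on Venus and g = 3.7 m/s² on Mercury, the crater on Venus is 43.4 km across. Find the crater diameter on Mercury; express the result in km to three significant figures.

All impactor-dependent factors cancel in the ratio, leaving D_Mercury/D_Venus = (g_Mercury/g_Venus)^-0.18.
(3.7/8.87)^-0.18 = 0.4171^-0.18 = 1.170
D_Mercury = 1.170 × 43.4 km = 50.8 km

D ≈ 50.8 km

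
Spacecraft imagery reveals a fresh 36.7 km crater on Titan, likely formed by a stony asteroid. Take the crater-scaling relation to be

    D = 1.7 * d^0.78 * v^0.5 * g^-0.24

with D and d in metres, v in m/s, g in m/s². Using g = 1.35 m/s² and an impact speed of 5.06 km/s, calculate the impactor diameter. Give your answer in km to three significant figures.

Rearranging for d: d = [D / (1.7 · 5060^0.5 · 1.35^-0.24)]^(1/0.78).
D = 36700 m.
5060^0.5 = 71.13
1.35^-0.24 = 0.9305
Denominator = 1.7 × 71.13 × 0.9305 = 112.5
D / 112.5 = 36700 / 112.5 = 326.2
d = 326.2^(1/0.78) = 326.2^1.2821 = 1669 m

d ≈ 1.67 km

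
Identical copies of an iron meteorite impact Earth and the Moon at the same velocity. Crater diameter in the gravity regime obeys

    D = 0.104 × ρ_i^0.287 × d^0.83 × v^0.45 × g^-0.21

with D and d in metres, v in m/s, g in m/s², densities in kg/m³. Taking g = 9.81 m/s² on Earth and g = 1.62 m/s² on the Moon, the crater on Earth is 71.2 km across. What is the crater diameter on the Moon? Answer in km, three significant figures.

D ≈ 104 km

All impactor-dependent factors cancel in the ratio, leaving D_Moon/D_Earth = (g_Moon/g_Earth)^-0.21.
(1.62/9.81)^-0.21 = 0.1651^-0.21 = 1.460
D_Moon = 1.460 × 71.2 km = 104 km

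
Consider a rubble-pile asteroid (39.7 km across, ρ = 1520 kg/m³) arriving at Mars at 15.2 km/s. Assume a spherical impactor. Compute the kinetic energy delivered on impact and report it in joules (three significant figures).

E ≈ 5.75 × 10^24 J

d = 39700 m; v = 15200 m/s.
Mass m = (π/6) ρ d³ = (π/6) × 1520 × (39700)³ = 4.980 × 10^16 kg
E = ½ m v² = 0.5 × 4.980 × 10^16 × (15200)² = 5.753 × 10^24 J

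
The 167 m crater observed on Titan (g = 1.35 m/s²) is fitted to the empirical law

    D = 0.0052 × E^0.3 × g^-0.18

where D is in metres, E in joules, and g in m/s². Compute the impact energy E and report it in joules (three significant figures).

Rearranging: E = [D / (0.0052 · g^-0.18)]^(1/0.3).
g^-0.18 = 1.35^-0.18 = 0.9474
D / (0.0052 × 0.9474) = 167 / (4.926 × 10^-3) = 3.390 × 10^4
E = (3.390 × 10^4)^3.3333 = 1.260 × 10^15 J

E ≈ 1.26 × 10^15 J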